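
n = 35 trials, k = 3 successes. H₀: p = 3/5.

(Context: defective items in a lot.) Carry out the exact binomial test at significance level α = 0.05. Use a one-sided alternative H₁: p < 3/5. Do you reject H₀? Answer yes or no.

Exact binomial: n=35, k=3, p₀=3/5=0.6000
P(X≤3) from Σ C(n,i)·p₀^i·(1−p₀)^(n−i)
p-value (one-sided, H₁ less) = 0.00000
At α=0.05: p < α → reject H₀

reject H₀: yes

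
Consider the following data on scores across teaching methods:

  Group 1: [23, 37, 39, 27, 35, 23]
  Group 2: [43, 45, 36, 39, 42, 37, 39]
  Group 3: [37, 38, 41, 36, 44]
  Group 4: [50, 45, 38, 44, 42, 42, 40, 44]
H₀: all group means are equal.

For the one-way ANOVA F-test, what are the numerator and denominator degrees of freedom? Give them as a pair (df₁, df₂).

k = 4 groups, N = 26 total
df = (k−1, N−k) = (4−1, 26−4) = (3, 22)

degrees of freedom = [3, 22]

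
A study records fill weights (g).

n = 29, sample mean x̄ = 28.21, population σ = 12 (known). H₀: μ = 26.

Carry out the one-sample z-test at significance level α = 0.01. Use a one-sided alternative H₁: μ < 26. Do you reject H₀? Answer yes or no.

SE = σ/√n = 12/√29 = 2.2283
z = (x̄−μ₀)/SE = (28.21−26)/2.2283 = 0.9918
p-value (one-sided, H₁ less) = 0.83934
At α=0.01: p ≥ α → fail to reject H₀

reject H₀: no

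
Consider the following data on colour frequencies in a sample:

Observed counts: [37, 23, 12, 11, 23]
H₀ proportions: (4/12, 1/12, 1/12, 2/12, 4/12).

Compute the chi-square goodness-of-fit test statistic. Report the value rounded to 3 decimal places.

n = 106; E_i = n·p_i = [35.33, 8.83, 8.83, 17.67, 35.33]
χ² = (37−35.33)²/35.33 + (23−8.83)²/8.83 + (12−8.83)²/8.83 + (11−17.67)²/17.67 + (23−35.33)²/35.33 = 30.7547
df = 4

test statistic = 30.755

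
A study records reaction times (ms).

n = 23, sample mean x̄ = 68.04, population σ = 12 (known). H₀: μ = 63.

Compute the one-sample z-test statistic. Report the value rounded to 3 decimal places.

test statistic = 2.014

SE = σ/√n = 12/√23 = 2.5022
z = (x̄−μ₀)/SE = (68.04−63)/2.5022 = 2.0142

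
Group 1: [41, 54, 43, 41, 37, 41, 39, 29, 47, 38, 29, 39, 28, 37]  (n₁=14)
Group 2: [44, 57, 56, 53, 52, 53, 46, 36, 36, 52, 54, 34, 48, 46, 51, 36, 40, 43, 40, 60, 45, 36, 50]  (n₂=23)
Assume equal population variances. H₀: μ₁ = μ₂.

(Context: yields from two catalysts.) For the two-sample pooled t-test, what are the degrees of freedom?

df = n₁ + n₂ − 2 = 14 + 23 − 2 = 35

degrees of freedom = 35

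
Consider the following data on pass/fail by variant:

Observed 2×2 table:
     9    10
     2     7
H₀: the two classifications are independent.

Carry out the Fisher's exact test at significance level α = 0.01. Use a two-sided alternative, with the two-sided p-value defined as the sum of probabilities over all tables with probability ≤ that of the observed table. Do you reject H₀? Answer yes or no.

reject H₀: no

Margins: r₁=19, r₂=9, c₁=11, c₂=17, n=28
p_obs = C(19,9)·C(9,2)/C(28,11); sum pmf over tables with pmf ≤ p_obs
p-value (two-sided) = 0.24950
At α=0.01: p ≥ α → fail to reject H₀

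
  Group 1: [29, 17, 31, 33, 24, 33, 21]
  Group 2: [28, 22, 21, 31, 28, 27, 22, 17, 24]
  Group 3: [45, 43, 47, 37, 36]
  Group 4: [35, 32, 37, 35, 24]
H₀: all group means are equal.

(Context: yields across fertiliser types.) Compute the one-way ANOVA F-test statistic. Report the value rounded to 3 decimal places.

Group means [26.86, 24.44, 41.60, 32.60], grand mean 29.962
SSB = Σnᵢ(x̄ᵢ−x̄)² = 1053.482; SSW = ΣΣ(x−x̄ᵢ)² = 591.479
MSB = 1053.482/3 = 351.1607; MSW = 591.479/22 = 26.8854
F = MSB/MSW = 13.0614
df = (3, 22)

test statistic = 13.061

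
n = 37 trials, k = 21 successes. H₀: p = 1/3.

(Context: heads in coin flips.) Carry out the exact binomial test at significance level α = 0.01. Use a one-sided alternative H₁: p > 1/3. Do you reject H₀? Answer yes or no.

Exact binomial: n=37, k=21, p₀=1/3=0.3333
P(X≥21) from Σ C(n,i)·p₀^i·(1−p₀)^(n−i)
p-value (one-sided, H₁ greater) = 0.00286
At α=0.01: p < α → reject H₀

reject H₀: yes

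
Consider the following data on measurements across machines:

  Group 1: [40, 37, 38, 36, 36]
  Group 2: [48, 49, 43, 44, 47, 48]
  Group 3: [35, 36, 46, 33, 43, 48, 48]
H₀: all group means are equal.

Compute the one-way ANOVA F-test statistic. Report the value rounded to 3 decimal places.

test statistic = 5.926

Group means [37.40, 46.50, 41.29], grand mean 41.944
SSB = Σnᵢ(x̄ᵢ−x̄)² = 230.816; SSW = ΣΣ(x−x̄ᵢ)² = 292.129
MSB = 230.816/2 = 115.4079; MSW = 292.129/15 = 19.4752
F = MSB/MSW = 5.9259
df = (2, 15)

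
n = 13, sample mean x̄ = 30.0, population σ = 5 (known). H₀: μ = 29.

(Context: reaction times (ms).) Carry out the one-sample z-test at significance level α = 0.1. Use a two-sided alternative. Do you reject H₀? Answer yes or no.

reject H₀: no

SE = σ/√n = 5/√13 = 1.3868
z = (x̄−μ₀)/SE = (30.0−29)/1.3868 = 0.7211
p-value (two-sided) = 0.47084
At α=0.1: p ≥ α → fail to reject H₀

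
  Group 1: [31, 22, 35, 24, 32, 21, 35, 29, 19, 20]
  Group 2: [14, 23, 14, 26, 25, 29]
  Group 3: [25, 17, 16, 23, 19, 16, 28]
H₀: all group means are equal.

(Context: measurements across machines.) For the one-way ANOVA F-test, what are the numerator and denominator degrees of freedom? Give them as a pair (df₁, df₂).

degrees of freedom = [2, 20]

k = 3 groups, N = 23 total
df = (k−1, N−k) = (3−1, 23−3) = (2, 20)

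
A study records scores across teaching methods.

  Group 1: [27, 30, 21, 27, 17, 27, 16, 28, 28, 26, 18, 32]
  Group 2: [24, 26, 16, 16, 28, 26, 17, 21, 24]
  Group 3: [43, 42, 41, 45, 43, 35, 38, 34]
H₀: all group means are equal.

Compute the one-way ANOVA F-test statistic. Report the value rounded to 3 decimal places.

test statistic = 35.171

Group means [24.75, 22.00, 40.12], grand mean 28.138
SSB = Σnᵢ(x̄ᵢ−x̄)² = 1626.323; SSW = ΣΣ(x−x̄ᵢ)² = 601.125
MSB = 1626.323/2 = 813.1616; MSW = 601.125/26 = 23.1202
F = MSB/MSW = 35.1711
df = (2, 26)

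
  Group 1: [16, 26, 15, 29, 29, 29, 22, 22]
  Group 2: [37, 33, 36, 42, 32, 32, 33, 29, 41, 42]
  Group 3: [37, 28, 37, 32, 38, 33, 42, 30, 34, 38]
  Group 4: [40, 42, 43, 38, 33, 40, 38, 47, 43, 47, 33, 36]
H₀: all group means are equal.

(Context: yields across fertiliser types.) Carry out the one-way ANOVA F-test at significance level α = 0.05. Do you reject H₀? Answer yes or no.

Group means [23.50, 35.70, 34.90, 40.00], grand mean 34.350
SSB = Σnᵢ(x̄ᵢ−x̄)² = 1346.100; SSW = ΣΣ(x−x̄ᵢ)² = 831.000
MSB = 1346.100/3 = 448.7000; MSW = 831.000/36 = 23.0833
F = MSB/MSW = 19.4383
df = (3, 36)
p-value (upper-tail) = 0.00000
At α=0.05: p < α → reject H₀

reject H₀: yes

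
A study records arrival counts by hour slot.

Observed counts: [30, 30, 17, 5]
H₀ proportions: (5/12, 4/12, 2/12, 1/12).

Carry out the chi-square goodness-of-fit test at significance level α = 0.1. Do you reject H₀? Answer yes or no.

n = 82; E_i = n·p_i = [34.17, 27.33, 13.67, 6.83]
χ² = (30−34.17)²/34.17 + (30−27.33)²/27.33 + (17−13.67)²/13.67 + (5−6.83)²/6.83 = 2.0732
df = 3
p-value (upper-tail) = 0.55736
At α=0.1: p ≥ α → fail to reject H₀

reject H₀: no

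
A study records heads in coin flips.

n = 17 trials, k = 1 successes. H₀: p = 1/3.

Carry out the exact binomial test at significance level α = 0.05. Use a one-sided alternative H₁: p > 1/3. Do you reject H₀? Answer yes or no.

Exact binomial: n=17, k=1, p₀=1/3=0.3333
P(X≥1) from Σ C(n,i)·p₀^i·(1−p₀)^(n−i)
p-value (one-sided, H₁ greater) = 0.99899
At α=0.05: p ≥ α → fail to reject H₀

reject H₀: no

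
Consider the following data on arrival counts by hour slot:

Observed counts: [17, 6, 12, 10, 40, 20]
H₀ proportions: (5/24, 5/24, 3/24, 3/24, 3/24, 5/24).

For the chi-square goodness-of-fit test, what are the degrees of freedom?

df = k − 1 = 6 − 1 = 5

degrees of freedom = 5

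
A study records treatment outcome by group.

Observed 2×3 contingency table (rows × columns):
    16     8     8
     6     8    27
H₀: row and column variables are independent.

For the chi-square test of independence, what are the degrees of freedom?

df = (r−1)(c−1) = (2−1)·(3−1) = 2

degrees of freedom = 2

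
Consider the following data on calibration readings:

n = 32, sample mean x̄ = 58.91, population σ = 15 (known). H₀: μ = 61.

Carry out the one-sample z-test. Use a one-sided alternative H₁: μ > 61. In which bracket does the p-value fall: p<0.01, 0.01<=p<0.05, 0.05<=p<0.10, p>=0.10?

p-value bracket: p>=0.10

SE = σ/√n = 15/√32 = 2.6517
z = (x̄−μ₀)/SE = (58.91−61)/2.6517 = -0.7882
p-value (one-sided, H₁ greater) = 0.78471
→ bracket: p>=0.10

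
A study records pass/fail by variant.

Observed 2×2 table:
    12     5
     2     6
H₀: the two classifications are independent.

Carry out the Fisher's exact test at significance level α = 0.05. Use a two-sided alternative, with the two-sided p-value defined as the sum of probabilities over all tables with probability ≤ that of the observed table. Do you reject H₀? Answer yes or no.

reject H₀: no

Margins: r₁=17, r₂=8, c₁=14, c₂=11, n=25
p_obs = C(17,12)·C(8,2)/C(25,14); sum pmf over tables with pmf ≤ p_obs
p-value (two-sided) = 0.08098
At α=0.05: p ≥ α → fail to reject H₀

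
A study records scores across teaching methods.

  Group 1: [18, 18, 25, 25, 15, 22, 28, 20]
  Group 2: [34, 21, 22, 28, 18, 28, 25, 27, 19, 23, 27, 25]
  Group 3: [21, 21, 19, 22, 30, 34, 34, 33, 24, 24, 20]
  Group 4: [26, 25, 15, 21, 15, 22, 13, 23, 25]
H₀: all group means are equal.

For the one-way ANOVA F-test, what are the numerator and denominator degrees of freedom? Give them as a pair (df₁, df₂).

k = 4 groups, N = 40 total
df = (k−1, N−k) = (4−1, 40−4) = (3, 36)

degrees of freedom = [3, 36]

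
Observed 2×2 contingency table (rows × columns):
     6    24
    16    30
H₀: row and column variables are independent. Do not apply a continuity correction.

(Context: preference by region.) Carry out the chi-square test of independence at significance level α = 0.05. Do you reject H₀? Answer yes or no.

Row totals [30, 46], col totals [22, 54], n=76
χ² = (6−8.68)²/8.68 + (24−21.32)²/21.32 + (16−13.32)²/13.32 + (30−32.68)²/32.68 = 1.9292
df = 1
p-value (upper-tail) = 0.16485
At α=0.05: p ≥ α → fail to reject H₀

reject H₀: no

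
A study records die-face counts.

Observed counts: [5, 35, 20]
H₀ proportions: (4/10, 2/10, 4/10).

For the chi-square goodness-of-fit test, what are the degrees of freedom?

degrees of freedom = 2

df = k − 1 = 3 − 1 = 2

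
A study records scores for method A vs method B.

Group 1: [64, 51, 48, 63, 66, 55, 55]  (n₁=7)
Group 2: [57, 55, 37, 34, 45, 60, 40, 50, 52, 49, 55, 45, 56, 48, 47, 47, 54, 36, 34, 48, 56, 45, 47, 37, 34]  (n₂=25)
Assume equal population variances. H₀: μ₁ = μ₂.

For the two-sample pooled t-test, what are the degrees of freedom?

df = n₁ + n₂ − 2 = 7 + 25 − 2 = 30

degrees of freedom = 30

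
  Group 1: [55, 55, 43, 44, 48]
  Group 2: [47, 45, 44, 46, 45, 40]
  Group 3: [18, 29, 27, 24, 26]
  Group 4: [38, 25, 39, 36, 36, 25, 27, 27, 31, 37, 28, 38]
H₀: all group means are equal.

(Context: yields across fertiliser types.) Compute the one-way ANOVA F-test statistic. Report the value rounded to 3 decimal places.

Group means [49.00, 44.50, 24.80, 32.25], grand mean 36.536
SSB = Σnᵢ(x̄ᵢ−x̄)² = 2066.414; SSW = ΣΣ(x−x̄ᵢ)² = 576.550
MSB = 2066.414/3 = 688.8048; MSW = 576.550/24 = 24.0229
F = MSB/MSW = 28.6728
df = (3, 24)

test statistic = 28.673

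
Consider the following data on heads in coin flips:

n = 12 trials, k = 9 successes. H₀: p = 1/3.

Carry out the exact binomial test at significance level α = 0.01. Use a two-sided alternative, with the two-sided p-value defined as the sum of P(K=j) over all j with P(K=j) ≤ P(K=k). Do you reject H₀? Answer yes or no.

Exact binomial: n=12, k=9, p₀=1/3=0.3333
P(X=j) = C(n,j)·p₀^j·(1−p₀)^(n−j); p = Σ P(X=j) over j with P(X=j) ≤ P(X=9)
p-value (two-sided) = 0.00386
At α=0.01: p < α → reject H₀

reject H₀: yes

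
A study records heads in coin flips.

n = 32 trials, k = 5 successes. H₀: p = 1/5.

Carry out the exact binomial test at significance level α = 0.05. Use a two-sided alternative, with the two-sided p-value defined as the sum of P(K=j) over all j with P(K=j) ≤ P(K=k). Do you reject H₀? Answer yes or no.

reject H₀: no

Exact binomial: n=32, k=5, p₀=1/5=0.2000
P(X=j) = C(n,j)·p₀^j·(1−p₀)^(n−j); p = Σ P(X=j) over j with P(X=j) ≤ P(X=5)
p-value (two-sided) = 0.66195
At α=0.05: p ≥ α → fail to reject H₀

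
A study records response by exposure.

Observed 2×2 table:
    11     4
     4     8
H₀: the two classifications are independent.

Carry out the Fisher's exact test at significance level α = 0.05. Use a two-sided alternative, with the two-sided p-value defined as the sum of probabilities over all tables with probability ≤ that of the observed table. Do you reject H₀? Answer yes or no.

reject H₀: no

Margins: r₁=15, r₂=12, c₁=15, c₂=12, n=27
p_obs = C(15,11)·C(12,4)/C(27,15); sum pmf over tables with pmf ≤ p_obs
p-value (two-sided) = 0.05740
At α=0.05: p ≥ α → fail to reject H₀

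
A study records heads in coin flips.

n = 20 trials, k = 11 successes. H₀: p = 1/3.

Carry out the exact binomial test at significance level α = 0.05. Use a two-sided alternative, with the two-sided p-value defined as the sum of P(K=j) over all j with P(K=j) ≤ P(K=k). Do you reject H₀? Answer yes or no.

Exact binomial: n=20, k=11, p₀=1/3=0.3333
P(X=j) = C(n,j)·p₀^j·(1−p₀)^(n−j); p = Σ P(X=j) over j with P(X=j) ≤ P(X=11)
p-value (two-sided) = 0.05523
At α=0.05: p ≥ α → fail to reject H₀

reject H₀: no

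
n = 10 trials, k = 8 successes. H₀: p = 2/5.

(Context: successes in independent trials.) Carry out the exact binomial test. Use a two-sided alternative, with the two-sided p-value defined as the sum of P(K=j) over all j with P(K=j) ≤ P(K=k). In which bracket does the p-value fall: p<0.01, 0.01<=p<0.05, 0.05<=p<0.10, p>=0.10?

Exact binomial: n=10, k=8, p₀=2/5=0.4000
P(X=j) = C(n,j)·p₀^j·(1−p₀)^(n−j); p = Σ P(X=j) over j with P(X=j) ≤ P(X=8)
p-value (two-sided) = 0.01834
→ bracket: 0.01<=p<0.05

p-value bracket: 0.01<=p<0.05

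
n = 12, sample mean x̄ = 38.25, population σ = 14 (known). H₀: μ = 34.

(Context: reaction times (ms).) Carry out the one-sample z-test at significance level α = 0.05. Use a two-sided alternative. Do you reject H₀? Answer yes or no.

reject H₀: no

SE = σ/√n = 14/√12 = 4.0415
z = (x̄−μ₀)/SE = (38.25−34)/4.0415 = 1.0516
p-value (two-sided) = 0.29298
At α=0.05: p ≥ α → fail to reject H₀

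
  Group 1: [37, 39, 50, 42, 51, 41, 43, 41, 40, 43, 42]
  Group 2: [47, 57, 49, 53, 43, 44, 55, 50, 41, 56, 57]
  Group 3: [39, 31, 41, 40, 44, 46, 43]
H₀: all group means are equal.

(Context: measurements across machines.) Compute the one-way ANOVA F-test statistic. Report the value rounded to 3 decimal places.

test statistic = 9.617

Group means [42.64, 50.18, 40.57], grand mean 45.000
SSB = Σnᵢ(x̄ᵢ−x̄)² = 494.104; SSW = ΣΣ(x−x̄ᵢ)² = 667.896
MSB = 494.104/2 = 247.0519; MSW = 667.896/26 = 25.6883
F = MSB/MSW = 9.6173
df = (2, 26)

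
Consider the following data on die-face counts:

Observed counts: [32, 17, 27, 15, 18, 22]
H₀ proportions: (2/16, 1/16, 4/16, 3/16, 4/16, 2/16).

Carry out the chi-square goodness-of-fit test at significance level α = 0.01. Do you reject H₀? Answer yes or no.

reject H₀: yes

n = 131; E_i = n·p_i = [16.38, 8.19, 32.75, 24.56, 32.75, 16.38]
χ² = (32−16.38)²/16.38 + (17−8.19)²/8.19 + (27−32.75)²/32.75 + (15−24.56)²/24.56 + (18−32.75)²/32.75 + (22−16.38)²/16.38 = 37.7023
df = 5
p-value (upper-tail) = 0.00000
At α=0.01: p < α → reject H₀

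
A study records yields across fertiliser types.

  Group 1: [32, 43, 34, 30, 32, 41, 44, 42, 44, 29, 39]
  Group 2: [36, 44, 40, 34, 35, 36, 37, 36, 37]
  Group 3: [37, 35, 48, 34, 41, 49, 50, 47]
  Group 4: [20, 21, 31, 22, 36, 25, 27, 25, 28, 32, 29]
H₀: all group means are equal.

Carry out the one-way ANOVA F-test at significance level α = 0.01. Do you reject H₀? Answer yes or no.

reject H₀: yes

Group means [37.27, 37.22, 42.62, 26.91], grand mean 35.436
SSB = Σnᵢ(x̄ᵢ−x̄)² = 1279.068; SSW = ΣΣ(x−x̄ᵢ)² = 978.521
MSB = 1279.068/3 = 426.3561; MSW = 978.521/35 = 27.9578
F = MSB/MSW = 15.2500
df = (3, 35)
p-value (upper-tail) = 0.00000
At α=0.01: p < α → reject H₀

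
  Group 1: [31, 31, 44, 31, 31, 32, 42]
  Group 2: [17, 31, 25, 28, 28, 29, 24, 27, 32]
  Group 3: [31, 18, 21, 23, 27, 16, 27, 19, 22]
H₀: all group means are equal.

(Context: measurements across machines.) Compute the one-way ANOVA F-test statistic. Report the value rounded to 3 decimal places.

Group means [34.57, 26.78, 22.67], grand mean 27.480
SSB = Σnᵢ(x̄ᵢ−x̄)² = 564.970; SSW = ΣΣ(x−x̄ᵢ)² = 551.270
MSB = 564.970/2 = 282.4851; MSW = 551.270/22 = 25.0577
F = MSB/MSW = 11.2734
df = (2, 22)

test statistic = 11.273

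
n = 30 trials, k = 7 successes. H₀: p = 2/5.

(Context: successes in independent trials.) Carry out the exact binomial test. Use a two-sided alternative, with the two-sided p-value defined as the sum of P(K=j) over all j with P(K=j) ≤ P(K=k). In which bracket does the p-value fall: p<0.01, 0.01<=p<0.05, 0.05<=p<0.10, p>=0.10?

p-value bracket: 0.05<=p<0.10

Exact binomial: n=30, k=7, p₀=2/5=0.4000
P(X=j) = C(n,j)·p₀^j·(1−p₀)^(n−j); p = Σ P(X=j) over j with P(X=j) ≤ P(X=7)
p-value (two-sided) = 0.06476
→ bracket: 0.05<=p<0.10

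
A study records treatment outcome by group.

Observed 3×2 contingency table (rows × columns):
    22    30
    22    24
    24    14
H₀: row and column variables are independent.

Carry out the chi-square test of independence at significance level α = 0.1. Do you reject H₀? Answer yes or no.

Row totals [52, 46, 38], col totals [68, 68], n=136
χ² = (22−26.00)²/26.00 + (30−26.00)²/26.00 + (22−23.00)²/23.00 + (24−23.00)²/23.00 + (24−19.00)²/19.00 + (14−19.00)²/19.00 = 3.9493
df = 2
p-value (upper-tail) = 0.13881
At α=0.1: p ≥ α → fail to reject H₀

reject H₀: no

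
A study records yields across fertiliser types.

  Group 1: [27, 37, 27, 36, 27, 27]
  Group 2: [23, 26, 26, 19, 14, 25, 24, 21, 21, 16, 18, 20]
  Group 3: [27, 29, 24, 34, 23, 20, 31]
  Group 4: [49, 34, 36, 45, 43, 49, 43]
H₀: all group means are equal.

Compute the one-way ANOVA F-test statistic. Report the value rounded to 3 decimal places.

Group means [30.17, 21.08, 26.86, 42.71], grand mean 28.781
SSB = Σnᵢ(x̄ᵢ−x̄)² = 2107.433; SSW = ΣΣ(x−x̄ᵢ)² = 636.036
MSB = 2107.433/3 = 702.4777; MSW = 636.036/28 = 22.7156
F = MSB/MSW = 30.9250
df = (3, 28)

test statistic = 30.925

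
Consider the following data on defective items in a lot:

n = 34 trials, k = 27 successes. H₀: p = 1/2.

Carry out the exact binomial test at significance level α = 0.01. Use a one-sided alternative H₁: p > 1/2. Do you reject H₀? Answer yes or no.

Exact binomial: n=34, k=27, p₀=1/2=0.5000
P(X≥27) from Σ C(n,i)·p₀^i·(1−p₀)^(n−i)
p-value (one-sided, H₁ greater) = 0.00041
At α=0.01: p < α → reject H₀

reject H₀: yes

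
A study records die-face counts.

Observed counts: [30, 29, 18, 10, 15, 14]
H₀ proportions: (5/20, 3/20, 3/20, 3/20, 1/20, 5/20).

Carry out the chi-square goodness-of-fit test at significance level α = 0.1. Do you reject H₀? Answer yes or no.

n = 116; E_i = n·p_i = [29.00, 17.40, 17.40, 17.40, 5.80, 29.00]
χ² = (30−29.00)²/29.00 + (29−17.40)²/17.40 + (18−17.40)²/17.40 + (10−17.40)²/17.40 + (15−5.80)²/5.80 + (14−29.00)²/29.00 = 33.2874
df = 5
p-value (upper-tail) = 0.00000
At α=0.1: p < α → reject H₀

reject H₀: yes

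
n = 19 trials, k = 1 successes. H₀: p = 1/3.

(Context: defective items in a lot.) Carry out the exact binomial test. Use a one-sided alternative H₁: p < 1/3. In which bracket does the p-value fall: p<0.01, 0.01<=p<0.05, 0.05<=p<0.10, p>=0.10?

p-value bracket: p<0.01

Exact binomial: n=19, k=1, p₀=1/3=0.3333
P(X≤1) from Σ C(n,i)·p₀^i·(1−p₀)^(n−i)
p-value (one-sided, H₁ less) = 0.00474
→ bracket: p<0.01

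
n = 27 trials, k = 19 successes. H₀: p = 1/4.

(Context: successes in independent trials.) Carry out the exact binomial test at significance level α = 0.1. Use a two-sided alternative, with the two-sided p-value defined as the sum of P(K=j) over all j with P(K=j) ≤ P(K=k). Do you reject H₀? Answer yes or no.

Exact binomial: n=27, k=19, p₀=1/4=0.2500
P(X=j) = C(n,j)·p₀^j·(1−p₀)^(n−j); p = Σ P(X=j) over j with P(X=j) ≤ P(X=19)
p-value (two-sided) = 0.00000
At α=0.1: p < α → reject H₀

reject H₀: yes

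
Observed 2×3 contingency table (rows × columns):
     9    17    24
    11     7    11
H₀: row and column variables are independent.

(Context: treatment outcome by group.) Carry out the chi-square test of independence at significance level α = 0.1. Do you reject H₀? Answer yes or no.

Row totals [50, 29], col totals [20, 24, 35], n=79
χ² = (9−12.66)²/12.66 + (17−15.19)²/15.19 + (24−22.15)²/22.15 + (11−7.34)²/7.34 + (7−8.81)²/8.81 + (11−12.85)²/12.85 = 3.8877
df = 2
p-value (upper-tail) = 0.14315
At α=0.1: p ≥ α → fail to reject H₀

reject H₀: no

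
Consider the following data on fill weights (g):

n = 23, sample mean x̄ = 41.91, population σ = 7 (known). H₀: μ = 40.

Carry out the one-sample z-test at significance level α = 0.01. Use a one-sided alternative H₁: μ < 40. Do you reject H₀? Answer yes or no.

SE = σ/√n = 7/√23 = 1.4596
z = (x̄−μ₀)/SE = (41.91−40)/1.4596 = 1.3086
p-value (one-sided, H₁ less) = 0.90466
At α=0.01: p ≥ α → fail to reject H₀

reject H₀: no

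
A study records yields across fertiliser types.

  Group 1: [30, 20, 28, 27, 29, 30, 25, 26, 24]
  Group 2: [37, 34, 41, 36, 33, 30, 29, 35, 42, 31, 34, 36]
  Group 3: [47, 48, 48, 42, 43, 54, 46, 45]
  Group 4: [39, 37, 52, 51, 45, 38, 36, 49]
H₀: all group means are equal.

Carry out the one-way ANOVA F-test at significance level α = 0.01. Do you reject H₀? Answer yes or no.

reject H₀: yes

Group means [26.56, 34.83, 46.62, 43.38], grand mean 37.216
SSB = Σnᵢ(x̄ᵢ−x̄)² = 2102.631; SSW = ΣΣ(x−x̄ᵢ)² = 663.639
MSB = 2102.631/3 = 700.8771; MSW = 663.639/33 = 20.1103
F = MSB/MSW = 34.8517
df = (3, 33)
p-value (upper-tail) = 0.00000
At α=0.01: p < α → reject H₀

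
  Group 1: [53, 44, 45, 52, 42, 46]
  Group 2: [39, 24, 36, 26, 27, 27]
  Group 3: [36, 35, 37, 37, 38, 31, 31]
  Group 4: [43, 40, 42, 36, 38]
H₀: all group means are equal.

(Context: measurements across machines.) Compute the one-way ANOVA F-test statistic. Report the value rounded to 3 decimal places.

test statistic = 17.374

Group means [47.00, 29.83, 35.00, 39.80], grand mean 37.708
SSB = Σnᵢ(x̄ᵢ−x̄)² = 963.325; SSW = ΣΣ(x−x̄ᵢ)² = 369.633
MSB = 963.325/3 = 321.1083; MSW = 369.633/20 = 18.4817
F = MSB/MSW = 17.3744
df = (3, 20)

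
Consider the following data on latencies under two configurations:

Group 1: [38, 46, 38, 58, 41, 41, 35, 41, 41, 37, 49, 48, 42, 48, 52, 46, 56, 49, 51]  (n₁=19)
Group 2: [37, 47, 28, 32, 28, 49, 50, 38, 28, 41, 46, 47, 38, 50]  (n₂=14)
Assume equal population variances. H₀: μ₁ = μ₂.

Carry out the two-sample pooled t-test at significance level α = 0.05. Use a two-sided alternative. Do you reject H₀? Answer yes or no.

x̄₁=45.105, s₁=6.506, n₁=19
x̄₂=39.929, s₂=8.453, n₂=14
s_p² = [18·6.506² + 13·8.453²]/31 = 54.5393
SE = √(s_p²·(1/19+1/14)) = 2.6012
t = (45.105−39.929)/2.6012 = 1.9901
df = 31
p-value (two-sided) = 0.05546
At α=0.05: p ≥ α → fail to reject H₀

reject H₀: no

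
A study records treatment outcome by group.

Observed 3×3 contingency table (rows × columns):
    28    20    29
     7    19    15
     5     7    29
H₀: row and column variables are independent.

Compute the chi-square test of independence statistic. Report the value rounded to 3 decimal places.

test statistic = 21.588

Row totals [77, 41, 41], col totals [40, 46, 73], n=159
χ² = (28−19.37)²/19.37 + (20−22.28)²/22.28 + (29−35.35)²/35.35 + (7−10.31)²/10.31 + (19−11.86)²/11.86 + (15−18.82)²/18.82 + (5−10.31)²/10.31 + (7−11.86)²/11.86 + (29−18.82)²/18.82 = 21.5876
df = 4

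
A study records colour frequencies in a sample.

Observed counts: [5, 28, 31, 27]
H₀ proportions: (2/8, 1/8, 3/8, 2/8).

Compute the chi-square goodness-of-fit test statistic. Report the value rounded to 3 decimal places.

test statistic = 39.227

n = 91; E_i = n·p_i = [22.75, 11.38, 34.12, 22.75]
χ² = (5−22.75)²/22.75 + (28−11.38)²/11.38 + (31−34.12)²/34.12 + (27−22.75)²/22.75 = 39.2271
df = 3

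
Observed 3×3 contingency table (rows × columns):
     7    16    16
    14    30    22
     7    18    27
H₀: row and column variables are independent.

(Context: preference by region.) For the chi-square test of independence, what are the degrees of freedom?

df = (r−1)(c−1) = (3−1)·(3−1) = 4

degrees of freedom = 4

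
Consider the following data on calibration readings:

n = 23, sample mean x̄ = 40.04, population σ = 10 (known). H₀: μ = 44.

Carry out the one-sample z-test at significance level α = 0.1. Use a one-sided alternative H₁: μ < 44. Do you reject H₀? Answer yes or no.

SE = σ/√n = 10/√23 = 2.0851
z = (x̄−μ₀)/SE = (40.04−44)/2.0851 = -1.8991
p-value (one-sided, H₁ less) = 0.02877
At α=0.1: p < α → reject H₀

reject H₀: yes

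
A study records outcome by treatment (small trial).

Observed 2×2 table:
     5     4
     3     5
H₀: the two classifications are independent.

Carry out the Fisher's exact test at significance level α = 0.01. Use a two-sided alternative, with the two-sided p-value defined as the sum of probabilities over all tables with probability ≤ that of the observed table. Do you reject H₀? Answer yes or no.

Margins: r₁=9, r₂=8, c₁=8, c₂=9, n=17
p_obs = C(9,5)·C(8,3)/C(17,8); sum pmf over tables with pmf ≤ p_obs
p-value (two-sided) = 0.63719
At α=0.01: p ≥ α → fail to reject H₀

reject H₀: no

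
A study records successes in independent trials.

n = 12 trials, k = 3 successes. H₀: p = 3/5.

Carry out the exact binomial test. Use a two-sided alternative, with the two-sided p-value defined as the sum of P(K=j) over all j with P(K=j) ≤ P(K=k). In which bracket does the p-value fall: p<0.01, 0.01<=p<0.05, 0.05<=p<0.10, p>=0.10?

Exact binomial: n=12, k=3, p₀=3/5=0.6000
P(X=j) = C(n,j)·p₀^j·(1−p₀)^(n−j); p = Σ P(X=j) over j with P(X=j) ≤ P(X=3)
p-value (two-sided) = 0.01744
→ bracket: 0.01<=p<0.05

p-value bracket: 0.01<=p<0.05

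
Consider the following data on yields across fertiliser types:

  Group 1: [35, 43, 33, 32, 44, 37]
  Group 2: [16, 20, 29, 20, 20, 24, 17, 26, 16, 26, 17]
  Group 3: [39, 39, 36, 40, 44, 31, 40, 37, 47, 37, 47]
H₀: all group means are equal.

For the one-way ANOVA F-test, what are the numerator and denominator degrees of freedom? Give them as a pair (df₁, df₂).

k = 3 groups, N = 28 total
df = (k−1, N−k) = (3−1, 28−3) = (2, 25)

degrees of freedom = [2, 25]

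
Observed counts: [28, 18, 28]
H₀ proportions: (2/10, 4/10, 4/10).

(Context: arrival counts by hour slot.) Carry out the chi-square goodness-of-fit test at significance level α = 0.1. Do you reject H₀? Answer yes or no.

n = 74; E_i = n·p_i = [14.80, 29.60, 29.60]
χ² = (28−14.80)²/14.80 + (18−29.60)²/29.60 + (28−29.60)²/29.60 = 16.4054
df = 2
p-value (upper-tail) = 0.00027
At α=0.1: p < α → reject H₀

reject H₀: yes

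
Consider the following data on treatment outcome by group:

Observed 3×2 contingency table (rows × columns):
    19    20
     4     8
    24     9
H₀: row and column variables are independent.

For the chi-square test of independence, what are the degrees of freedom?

df = (r−1)(c−1) = (3−1)·(2−1) = 2

degrees of freedom = 2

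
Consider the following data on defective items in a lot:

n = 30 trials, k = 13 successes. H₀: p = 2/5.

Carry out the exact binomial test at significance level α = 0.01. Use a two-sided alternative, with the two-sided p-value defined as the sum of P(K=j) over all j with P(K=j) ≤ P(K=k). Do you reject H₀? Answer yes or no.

reject H₀: no

Exact binomial: n=30, k=13, p₀=2/5=0.4000
P(X=j) = C(n,j)·p₀^j·(1−p₀)^(n−j); p = Σ P(X=j) over j with P(X=j) ≤ P(X=13)
p-value (two-sided) = 0.71301
At α=0.01: p ≥ α → fail to reject H₀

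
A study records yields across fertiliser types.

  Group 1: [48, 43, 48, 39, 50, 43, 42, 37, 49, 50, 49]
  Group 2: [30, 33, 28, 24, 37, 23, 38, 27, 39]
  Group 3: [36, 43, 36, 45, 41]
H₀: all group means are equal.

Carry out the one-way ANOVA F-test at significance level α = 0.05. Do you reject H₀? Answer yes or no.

reject H₀: yes

Group means [45.27, 31.00, 40.20], grand mean 39.120
SSB = Σnᵢ(x̄ᵢ−x̄)² = 1015.658; SSW = ΣΣ(x−x̄ᵢ)² = 574.982
MSB = 1015.658/2 = 507.8291; MSW = 574.982/22 = 26.1355
F = MSB/MSW = 19.4306
df = (2, 22)
p-value (upper-tail) = 0.00001
At α=0.05: p < α → reject H₀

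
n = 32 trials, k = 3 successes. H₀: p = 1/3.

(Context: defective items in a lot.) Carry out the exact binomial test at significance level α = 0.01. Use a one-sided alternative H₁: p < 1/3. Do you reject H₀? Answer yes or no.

reject H₀: yes

Exact binomial: n=32, k=3, p₀=1/3=0.3333
P(X≤3) from Σ C(n,i)·p₀^i·(1−p₀)^(n−i)
p-value (one-sided, H₁ less) = 0.00176
At α=0.01: p < α → reject H₀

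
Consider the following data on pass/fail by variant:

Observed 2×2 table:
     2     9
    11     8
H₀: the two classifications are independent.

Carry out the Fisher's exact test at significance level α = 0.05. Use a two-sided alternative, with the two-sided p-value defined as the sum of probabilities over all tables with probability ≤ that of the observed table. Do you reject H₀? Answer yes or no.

Margins: r₁=11, r₂=19, c₁=13, c₂=17, n=30
p_obs = C(11,2)·C(19,11)/C(30,13); sum pmf over tables with pmf ≤ p_obs
p-value (two-sided) = 0.05746
At α=0.05: p ≥ α → fail to reject H₀

reject H₀: no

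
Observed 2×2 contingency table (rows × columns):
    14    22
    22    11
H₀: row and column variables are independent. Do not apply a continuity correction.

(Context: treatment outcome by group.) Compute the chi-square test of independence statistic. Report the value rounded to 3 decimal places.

Row totals [36, 33], col totals [36, 33], n=69
χ² = (14−18.78)²/18.78 + (22−17.22)²/17.22 + (22−17.22)²/17.22 + (11−15.78)²/15.78 = 5.3241
df = 1

test statistic = 5.324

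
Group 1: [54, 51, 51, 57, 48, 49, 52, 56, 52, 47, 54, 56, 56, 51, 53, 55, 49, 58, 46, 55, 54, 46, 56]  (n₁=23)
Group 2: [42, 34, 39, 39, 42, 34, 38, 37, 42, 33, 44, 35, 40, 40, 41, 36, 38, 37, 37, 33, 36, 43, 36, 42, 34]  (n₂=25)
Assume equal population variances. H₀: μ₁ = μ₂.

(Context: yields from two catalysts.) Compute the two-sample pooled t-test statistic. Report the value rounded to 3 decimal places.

x̄₁=52.435, s₁=3.603, n₁=23
x̄₂=38.080, s₂=3.328, n₂=25
s_p² = [22·3.603² + 24·3.328²]/46 = 11.9890
SE = √(s_p²·(1/23+1/25)) = 1.0004
t = (52.435−38.080)/1.0004 = 14.3489
df = 46

test statistic = 14.349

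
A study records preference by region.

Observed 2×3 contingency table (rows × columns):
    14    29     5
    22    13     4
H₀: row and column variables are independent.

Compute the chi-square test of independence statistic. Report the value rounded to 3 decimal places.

Row totals [48, 39], col totals [36, 42, 9], n=87
χ² = (14−19.86)²/19.86 + (29−23.17)²/23.17 + (5−4.97)²/4.97 + (22−16.14)²/16.14 + (13−18.83)²/18.83 + (4−4.03)²/4.03 = 7.1294
df = 2

test statistic = 7.129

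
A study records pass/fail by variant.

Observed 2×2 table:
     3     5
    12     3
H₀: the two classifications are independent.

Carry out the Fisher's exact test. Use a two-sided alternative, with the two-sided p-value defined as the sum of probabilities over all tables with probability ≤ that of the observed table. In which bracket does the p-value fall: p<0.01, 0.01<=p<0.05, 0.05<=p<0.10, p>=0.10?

Margins: r₁=8, r₂=15, c₁=15, c₂=8, n=23
p_obs = C(8,3)·C(15,12)/C(23,15); sum pmf over tables with pmf ≤ p_obs
p-value (two-sided) = 0.07133
→ bracket: 0.05<=p<0.10

p-value bracket: 0.05<=p<0.10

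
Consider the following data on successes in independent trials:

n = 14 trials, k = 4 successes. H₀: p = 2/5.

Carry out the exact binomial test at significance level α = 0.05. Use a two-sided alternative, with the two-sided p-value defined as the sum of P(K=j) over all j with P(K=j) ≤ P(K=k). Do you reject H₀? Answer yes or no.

Exact binomial: n=14, k=4, p₀=2/5=0.4000
P(X=j) = C(n,j)·p₀^j·(1−p₀)^(n−j); p = Σ P(X=j) over j with P(X=j) ≤ P(X=4)
p-value (two-sided) = 0.42940
At α=0.05: p ≥ α → fail to reject H₀

reject H₀: no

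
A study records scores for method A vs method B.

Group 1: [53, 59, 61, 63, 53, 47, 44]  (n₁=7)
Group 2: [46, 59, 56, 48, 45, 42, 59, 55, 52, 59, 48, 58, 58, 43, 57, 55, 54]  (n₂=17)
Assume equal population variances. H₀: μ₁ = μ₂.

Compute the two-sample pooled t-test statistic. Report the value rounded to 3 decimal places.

test statistic = 0.598

x̄₁=54.286, s₁=7.135, n₁=7
x̄₂=52.588, s₂=5.990, n₂=17
s_p² = [6·7.135² + 16·5.990²]/22 = 39.9794
SE = √(s_p²·(1/7+1/17)) = 2.8396
t = (54.286−52.588)/2.8396 = 0.5978
df = 22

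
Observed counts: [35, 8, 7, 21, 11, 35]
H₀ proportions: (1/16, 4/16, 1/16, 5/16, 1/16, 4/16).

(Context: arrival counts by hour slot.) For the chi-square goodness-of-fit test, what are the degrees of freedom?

df = k − 1 = 6 − 1 = 5

degrees of freedom = 5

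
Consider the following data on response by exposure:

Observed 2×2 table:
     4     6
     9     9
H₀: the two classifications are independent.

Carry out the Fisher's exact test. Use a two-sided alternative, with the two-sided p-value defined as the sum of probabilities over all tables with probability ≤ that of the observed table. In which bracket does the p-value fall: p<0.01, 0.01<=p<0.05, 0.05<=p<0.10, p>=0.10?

Margins: r₁=10, r₂=18, c₁=13, c₂=15, n=28
p_obs = C(10,4)·C(18,9)/C(28,13); sum pmf over tables with pmf ≤ p_obs
p-value (two-sided) = 0.70549
→ bracket: p>=0.10

p-value bracket: p>=0.10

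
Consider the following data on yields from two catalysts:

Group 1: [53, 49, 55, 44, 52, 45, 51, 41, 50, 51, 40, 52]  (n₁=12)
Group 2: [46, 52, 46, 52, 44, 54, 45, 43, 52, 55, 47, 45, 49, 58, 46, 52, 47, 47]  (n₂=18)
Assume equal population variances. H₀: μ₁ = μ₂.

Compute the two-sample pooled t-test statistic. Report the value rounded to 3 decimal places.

test statistic = -0.181

x̄₁=48.583, s₁=4.889, n₁=12
x̄₂=48.889, s₂=4.269, n₂=18
s_p² = [11·4.889² + 17·4.269²]/28 = 20.4534
SE = √(s_p²·(1/12+1/18)) = 1.6855
t = (48.583−48.889)/1.6855 = -0.1813
df = 28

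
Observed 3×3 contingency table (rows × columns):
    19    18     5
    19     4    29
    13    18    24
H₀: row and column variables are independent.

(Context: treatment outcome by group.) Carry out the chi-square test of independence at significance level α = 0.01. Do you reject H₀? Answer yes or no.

Row totals [42, 52, 55], col totals [51, 40, 58], n=149
χ² = (19−14.38)²/14.38 + (18−11.28)²/11.28 + (5−16.35)²/16.35 + (19−17.80)²/17.80 + (4−13.96)²/13.96 + (29−20.24)²/20.24 + (13−18.83)²/18.83 + (18−14.77)²/14.77 + (24−21.41)²/21.41 = 27.1780
df = 4
p-value (upper-tail) = 0.00002
At α=0.01: p < α → reject H₀

reject H₀: yes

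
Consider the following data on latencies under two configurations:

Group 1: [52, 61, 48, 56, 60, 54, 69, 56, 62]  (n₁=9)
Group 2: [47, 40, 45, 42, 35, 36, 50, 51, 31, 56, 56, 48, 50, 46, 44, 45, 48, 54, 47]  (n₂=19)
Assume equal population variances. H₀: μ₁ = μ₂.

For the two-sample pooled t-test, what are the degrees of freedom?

degrees of freedom = 26

df = n₁ + n₂ − 2 = 9 + 19 − 2 = 26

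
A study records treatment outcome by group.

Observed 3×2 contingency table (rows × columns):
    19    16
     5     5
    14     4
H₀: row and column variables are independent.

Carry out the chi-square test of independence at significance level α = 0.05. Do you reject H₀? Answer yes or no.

Row totals [35, 10, 18], col totals [38, 25], n=63
χ² = (19−21.11)²/21.11 + (16−13.89)²/13.89 + (5−6.03)²/6.03 + (5−3.97)²/3.97 + (14−10.86)²/10.86 + (4−7.14)²/7.14 = 3.2694
df = 2
p-value (upper-tail) = 0.19501
At α=0.05: p ≥ α → fail to reject H₀

reject H₀: no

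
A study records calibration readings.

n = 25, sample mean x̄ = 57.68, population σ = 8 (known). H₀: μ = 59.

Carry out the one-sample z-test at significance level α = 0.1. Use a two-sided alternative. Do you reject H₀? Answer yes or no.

SE = σ/√n = 8/√25 = 1.6000
z = (x̄−μ₀)/SE = (57.68−59)/1.6000 = -0.8250
p-value (two-sided) = 0.40937
At α=0.1: p ≥ α → fail to reject H₀

reject H₀: no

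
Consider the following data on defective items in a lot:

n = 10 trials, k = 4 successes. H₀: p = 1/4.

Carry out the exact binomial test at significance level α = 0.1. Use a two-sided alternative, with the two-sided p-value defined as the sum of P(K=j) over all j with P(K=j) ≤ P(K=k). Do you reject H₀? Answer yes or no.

Exact binomial: n=10, k=4, p₀=1/4=0.2500
P(X=j) = C(n,j)·p₀^j·(1−p₀)^(n−j); p = Σ P(X=j) over j with P(X=j) ≤ P(X=4)
p-value (two-sided) = 0.28044
At α=0.1: p ≥ α → fail to reject H₀

reject H₀: no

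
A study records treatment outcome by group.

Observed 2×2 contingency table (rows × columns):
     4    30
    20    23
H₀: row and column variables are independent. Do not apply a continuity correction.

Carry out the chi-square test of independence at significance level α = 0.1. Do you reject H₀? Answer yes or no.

Row totals [34, 43], col totals [24, 53], n=77
χ² = (4−10.60)²/10.60 + (30−23.40)²/23.40 + (20−13.40)²/13.40 + (23−29.60)²/29.60 = 10.6852
df = 1
p-value (upper-tail) = 0.00108
At α=0.1: p < α → reject H₀

reject H₀: yes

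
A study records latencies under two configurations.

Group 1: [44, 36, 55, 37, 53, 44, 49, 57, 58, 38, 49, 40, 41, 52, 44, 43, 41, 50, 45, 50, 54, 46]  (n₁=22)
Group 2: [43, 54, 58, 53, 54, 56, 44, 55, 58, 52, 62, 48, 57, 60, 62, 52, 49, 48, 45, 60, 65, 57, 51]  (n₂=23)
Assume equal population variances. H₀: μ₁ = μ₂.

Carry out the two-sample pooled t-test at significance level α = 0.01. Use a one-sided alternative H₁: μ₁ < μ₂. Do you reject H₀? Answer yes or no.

x̄₁=46.636, s₁=6.507, n₁=22
x̄₂=54.043, s₂=6.004, n₂=23
s_p² = [21·6.507² + 22·6.004²]/43 = 39.1174
SE = √(s_p²·(1/22+1/23)) = 1.8652
t = (46.636−54.043)/1.8652 = -3.9713
df = 43
p-value (one-sided, H₁ less) = 0.00013
At α=0.01: p < α → reject H₀

reject H₀: yes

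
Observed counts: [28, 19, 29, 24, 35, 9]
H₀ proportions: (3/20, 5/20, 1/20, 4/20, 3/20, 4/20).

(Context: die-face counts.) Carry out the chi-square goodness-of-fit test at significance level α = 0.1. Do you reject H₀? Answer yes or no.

reject H₀: yes

n = 144; E_i = n·p_i = [21.60, 36.00, 7.20, 28.80, 21.60, 28.80]
χ² = (28−21.60)²/21.60 + (19−36.00)²/36.00 + (29−7.20)²/7.20 + (24−28.80)²/28.80 + (35−21.60)²/21.60 + (9−28.80)²/28.80 = 98.6551
df = 5
p-value (upper-tail) = 0.00000
At α=0.1: p < α → reject H₀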